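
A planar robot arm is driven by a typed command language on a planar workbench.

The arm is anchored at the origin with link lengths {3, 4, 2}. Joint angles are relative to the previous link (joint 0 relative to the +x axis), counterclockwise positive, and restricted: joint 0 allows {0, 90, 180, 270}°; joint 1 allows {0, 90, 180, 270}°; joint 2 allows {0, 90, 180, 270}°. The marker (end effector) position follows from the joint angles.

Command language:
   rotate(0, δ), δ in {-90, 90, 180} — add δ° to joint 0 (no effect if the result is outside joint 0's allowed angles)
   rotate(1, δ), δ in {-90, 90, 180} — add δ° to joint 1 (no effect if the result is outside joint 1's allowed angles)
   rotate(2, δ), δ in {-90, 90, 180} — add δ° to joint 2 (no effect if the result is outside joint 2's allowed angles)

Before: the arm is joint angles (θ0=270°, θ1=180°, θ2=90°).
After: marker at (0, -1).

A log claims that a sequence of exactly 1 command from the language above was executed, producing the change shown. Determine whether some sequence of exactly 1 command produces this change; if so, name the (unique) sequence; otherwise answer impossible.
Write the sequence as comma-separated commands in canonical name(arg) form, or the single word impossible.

rotate(2, 90)

initial: joint angles (θ0=270°, θ1=180°, θ2=90°)
t=1 rotate(2, 90) ⇒ joint angles (θ0=270°, θ1=180°, θ2=180°)
no rival 1-sequence matches.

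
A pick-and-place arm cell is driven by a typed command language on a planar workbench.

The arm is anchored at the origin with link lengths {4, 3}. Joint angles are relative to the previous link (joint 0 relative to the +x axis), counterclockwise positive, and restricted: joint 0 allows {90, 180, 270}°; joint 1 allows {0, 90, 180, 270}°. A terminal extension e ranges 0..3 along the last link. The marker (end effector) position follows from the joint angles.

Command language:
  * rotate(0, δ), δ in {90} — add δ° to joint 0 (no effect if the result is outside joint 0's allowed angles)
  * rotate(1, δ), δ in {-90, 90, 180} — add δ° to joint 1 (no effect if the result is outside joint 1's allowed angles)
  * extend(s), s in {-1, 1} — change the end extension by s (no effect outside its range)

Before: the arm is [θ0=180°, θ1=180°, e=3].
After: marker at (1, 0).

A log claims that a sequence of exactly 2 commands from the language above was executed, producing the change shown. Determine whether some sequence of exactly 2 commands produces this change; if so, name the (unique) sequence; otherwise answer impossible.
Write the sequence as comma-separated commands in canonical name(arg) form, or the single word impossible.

extend(1), extend(-1)

key: order matters: swapping extend(1) and extend(-1) lands elsewhere
t0: [θ0=180°, θ1=180°, e=3]
[1] after extend(1): [θ0=180°, θ1=180°, e=3]
[2] after extend(-1): [θ0=180°, θ1=180°, e=2]
no other 2-command option fits: unique.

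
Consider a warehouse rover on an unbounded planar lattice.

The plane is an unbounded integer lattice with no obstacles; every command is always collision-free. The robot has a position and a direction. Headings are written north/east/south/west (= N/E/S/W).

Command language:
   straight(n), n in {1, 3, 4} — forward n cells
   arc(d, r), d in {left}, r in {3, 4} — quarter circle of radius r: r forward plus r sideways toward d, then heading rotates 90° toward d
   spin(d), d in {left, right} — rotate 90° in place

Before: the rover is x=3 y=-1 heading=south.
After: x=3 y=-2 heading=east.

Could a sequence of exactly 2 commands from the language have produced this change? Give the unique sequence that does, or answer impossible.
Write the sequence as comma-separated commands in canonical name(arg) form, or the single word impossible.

key: order matters: swapping straight(1) and spin(left) lands elsewhere
from: x=3 y=-1 heading=south
step 1 (straight(1)): x=3 y=-2 heading=south
step 2 (spin(left)): x=3 y=-2 heading=east
no rival 2-sequence matches.

straight(1), spin(left)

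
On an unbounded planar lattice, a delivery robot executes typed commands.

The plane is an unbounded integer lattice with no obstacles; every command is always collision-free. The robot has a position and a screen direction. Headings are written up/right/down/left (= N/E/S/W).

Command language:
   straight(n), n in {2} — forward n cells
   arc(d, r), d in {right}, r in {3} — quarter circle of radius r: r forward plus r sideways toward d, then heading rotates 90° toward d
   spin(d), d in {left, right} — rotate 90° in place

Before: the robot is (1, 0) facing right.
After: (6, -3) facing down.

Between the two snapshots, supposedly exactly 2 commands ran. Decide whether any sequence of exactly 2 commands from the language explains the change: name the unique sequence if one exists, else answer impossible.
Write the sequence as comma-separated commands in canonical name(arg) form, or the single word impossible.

key: position moved to (6,-3) AND the heading swung to S — translation plus rotation needed
begin: (1, 0) facing right
t=1 straight(2) ⇒ (3, 0) facing right
t=2 arc(right, 3) ⇒ (6, -3) facing down
no other 2-command option fits: unique.

straight(2), arc(right, 3)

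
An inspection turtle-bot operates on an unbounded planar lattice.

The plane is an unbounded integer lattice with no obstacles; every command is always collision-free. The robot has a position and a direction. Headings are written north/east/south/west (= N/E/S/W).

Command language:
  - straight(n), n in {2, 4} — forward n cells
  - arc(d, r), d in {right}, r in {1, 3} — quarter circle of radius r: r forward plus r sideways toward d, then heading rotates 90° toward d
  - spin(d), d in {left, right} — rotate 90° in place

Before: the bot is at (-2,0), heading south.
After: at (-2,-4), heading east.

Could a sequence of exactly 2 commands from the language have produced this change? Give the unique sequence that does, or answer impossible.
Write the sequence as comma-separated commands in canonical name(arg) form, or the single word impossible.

straight(4), spin(left)

key: position moved to (-2,-4) AND the heading swung to E — translation plus rotation needed
start: at (-2,0), heading south
[1] after straight(4): at (-2,-4), heading south
[2] after spin(left): at (-2,-4), heading east
no other 2-command option fits: unique.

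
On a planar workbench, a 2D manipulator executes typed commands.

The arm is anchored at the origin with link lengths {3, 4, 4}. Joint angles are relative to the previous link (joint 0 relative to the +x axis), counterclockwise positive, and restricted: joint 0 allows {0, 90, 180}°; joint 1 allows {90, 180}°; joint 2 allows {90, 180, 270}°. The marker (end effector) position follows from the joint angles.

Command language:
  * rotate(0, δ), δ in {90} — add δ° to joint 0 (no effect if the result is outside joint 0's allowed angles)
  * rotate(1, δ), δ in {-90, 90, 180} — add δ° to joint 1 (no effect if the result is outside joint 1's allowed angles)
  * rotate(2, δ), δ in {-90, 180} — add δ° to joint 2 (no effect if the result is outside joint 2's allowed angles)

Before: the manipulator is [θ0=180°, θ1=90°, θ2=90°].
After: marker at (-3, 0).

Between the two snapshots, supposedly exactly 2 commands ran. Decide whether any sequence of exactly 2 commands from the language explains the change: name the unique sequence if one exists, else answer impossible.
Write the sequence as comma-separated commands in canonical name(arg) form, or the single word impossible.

rotate(2, 180), rotate(2, -90)

key: running rotate(2, -90) before rotate(2, 180) would end elsewhere — order is forced
begin: [θ0=180°, θ1=90°, θ2=90°]
t=1 rotate(2, 180) ⇒ [θ0=180°, θ1=90°, θ2=270°]
t=2 rotate(2, -90) ⇒ [θ0=180°, θ1=90°, θ2=180°]
no rival 2-sequence matches.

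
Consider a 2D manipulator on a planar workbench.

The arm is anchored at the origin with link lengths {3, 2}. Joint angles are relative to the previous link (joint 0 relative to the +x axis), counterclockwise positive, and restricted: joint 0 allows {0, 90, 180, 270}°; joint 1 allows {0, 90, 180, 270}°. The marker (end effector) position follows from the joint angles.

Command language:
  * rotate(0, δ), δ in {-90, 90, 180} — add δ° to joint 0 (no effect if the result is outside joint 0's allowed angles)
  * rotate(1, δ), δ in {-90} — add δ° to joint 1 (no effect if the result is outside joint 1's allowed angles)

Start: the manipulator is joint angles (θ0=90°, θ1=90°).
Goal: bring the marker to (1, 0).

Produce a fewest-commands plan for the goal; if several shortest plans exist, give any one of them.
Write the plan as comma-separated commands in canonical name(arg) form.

rotate(1, -90), rotate(1, -90), rotate(1, -90), rotate(0, -90)

from: joint angles (θ0=90°, θ1=90°)
step 1 (rotate(1, -90)): joint angles (θ0=90°, θ1=0°)
step 2 (rotate(1, -90)): joint angles (θ0=90°, θ1=270°)
step 3 (rotate(1, -90)): joint angles (θ0=90°, θ1=180°)
step 4 (rotate(0, -90)): joint angles (θ0=0°, θ1=180°)
no 3-step plan works, so 4 is optimal.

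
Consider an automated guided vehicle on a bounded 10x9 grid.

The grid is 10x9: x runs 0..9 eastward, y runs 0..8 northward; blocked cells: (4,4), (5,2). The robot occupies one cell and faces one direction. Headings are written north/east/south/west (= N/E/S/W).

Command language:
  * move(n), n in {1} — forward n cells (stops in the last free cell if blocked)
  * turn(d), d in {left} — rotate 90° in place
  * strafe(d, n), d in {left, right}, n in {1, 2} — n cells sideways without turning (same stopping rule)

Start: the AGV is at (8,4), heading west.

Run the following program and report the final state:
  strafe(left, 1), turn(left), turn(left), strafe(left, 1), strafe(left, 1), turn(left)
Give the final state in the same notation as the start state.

at (8,5), heading north

from: at (8,4), heading west
[1] after strafe(left, 1): at (8,3), heading west
[2] after turn(left): at (8,3), heading south
[3] after turn(left): at (8,3), heading east
[4] after strafe(left, 1): at (8,4), heading east
[5] after strafe(left, 1): at (8,5), heading east
[6] after turn(left): at (8,5), heading north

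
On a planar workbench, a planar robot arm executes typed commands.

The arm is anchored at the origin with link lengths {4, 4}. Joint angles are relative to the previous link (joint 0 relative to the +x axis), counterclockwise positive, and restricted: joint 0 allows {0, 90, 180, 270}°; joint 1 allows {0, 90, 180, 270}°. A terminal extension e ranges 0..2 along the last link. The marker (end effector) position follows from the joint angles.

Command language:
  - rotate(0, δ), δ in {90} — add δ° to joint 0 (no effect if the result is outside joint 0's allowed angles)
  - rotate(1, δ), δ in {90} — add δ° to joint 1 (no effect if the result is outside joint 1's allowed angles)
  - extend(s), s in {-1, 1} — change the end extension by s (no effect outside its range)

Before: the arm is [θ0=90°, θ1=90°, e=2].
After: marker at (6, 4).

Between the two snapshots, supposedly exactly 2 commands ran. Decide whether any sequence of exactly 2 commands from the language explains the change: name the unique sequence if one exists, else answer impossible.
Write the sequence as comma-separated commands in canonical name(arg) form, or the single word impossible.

rotate(1, 90), rotate(1, 90)

start: [θ0=90°, θ1=90°, e=2]
step 1 (rotate(1, 90)): [θ0=90°, θ1=180°, e=2]
step 2 (rotate(1, 90)): [θ0=90°, θ1=270°, e=2]
no rival 2-sequence matches.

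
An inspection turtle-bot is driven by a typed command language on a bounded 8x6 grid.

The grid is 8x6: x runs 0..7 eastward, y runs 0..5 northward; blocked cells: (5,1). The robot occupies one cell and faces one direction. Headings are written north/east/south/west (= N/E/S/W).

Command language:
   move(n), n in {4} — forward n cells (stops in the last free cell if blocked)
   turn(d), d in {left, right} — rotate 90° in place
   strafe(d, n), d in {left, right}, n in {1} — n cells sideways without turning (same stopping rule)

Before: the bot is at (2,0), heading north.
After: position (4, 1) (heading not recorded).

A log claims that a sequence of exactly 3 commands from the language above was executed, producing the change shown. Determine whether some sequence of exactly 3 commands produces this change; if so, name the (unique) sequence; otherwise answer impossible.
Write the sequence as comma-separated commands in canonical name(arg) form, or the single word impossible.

key: move(4) is stopped early by the blocked cell at (5,1)
initial: at (2,0), heading north
1. turn(right) → at (2,0), heading east
2. strafe(left, 1) → at (2,1), heading east
3. move(4) → at (4,1), heading east
no rival 3-sequence matches.

turn(right), strafe(left, 1), move(4)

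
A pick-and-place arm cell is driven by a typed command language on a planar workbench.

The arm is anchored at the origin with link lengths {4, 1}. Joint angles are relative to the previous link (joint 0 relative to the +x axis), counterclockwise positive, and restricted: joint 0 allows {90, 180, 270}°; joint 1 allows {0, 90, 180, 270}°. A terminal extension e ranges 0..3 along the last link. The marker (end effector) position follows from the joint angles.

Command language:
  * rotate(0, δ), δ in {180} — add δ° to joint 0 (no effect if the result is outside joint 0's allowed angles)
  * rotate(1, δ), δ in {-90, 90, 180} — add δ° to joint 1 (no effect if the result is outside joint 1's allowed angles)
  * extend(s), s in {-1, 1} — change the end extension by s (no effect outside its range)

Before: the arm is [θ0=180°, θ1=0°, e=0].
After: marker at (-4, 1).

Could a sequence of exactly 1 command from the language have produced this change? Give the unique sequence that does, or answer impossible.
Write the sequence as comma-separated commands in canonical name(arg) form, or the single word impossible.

rotate(1, -90)

begin: [θ0=180°, θ1=0°, e=0]
1. rotate(1, -90) → [θ0=180°, θ1=270°, e=0]
all 6 alternatives checked — unique.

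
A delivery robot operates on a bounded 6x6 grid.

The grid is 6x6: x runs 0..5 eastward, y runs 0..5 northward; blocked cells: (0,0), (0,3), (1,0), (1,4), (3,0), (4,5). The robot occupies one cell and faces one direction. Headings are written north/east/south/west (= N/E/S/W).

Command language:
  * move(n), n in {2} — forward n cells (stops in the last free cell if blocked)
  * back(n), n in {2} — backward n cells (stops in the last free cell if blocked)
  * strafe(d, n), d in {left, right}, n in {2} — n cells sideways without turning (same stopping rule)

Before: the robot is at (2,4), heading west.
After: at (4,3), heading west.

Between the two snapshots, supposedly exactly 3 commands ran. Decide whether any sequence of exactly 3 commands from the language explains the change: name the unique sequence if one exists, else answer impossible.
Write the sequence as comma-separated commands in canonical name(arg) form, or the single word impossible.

strafe(right, 2), strafe(left, 2), back(2)

key: strafe(right, 2) runs into the grid edge before its full distance
start: at (2,4), heading west
[1] after strafe(right, 2): at (2,5), heading west
[2] after strafe(left, 2): at (2,3), heading west
[3] after back(2): at (4,3), heading west
no rival 3-sequence matches.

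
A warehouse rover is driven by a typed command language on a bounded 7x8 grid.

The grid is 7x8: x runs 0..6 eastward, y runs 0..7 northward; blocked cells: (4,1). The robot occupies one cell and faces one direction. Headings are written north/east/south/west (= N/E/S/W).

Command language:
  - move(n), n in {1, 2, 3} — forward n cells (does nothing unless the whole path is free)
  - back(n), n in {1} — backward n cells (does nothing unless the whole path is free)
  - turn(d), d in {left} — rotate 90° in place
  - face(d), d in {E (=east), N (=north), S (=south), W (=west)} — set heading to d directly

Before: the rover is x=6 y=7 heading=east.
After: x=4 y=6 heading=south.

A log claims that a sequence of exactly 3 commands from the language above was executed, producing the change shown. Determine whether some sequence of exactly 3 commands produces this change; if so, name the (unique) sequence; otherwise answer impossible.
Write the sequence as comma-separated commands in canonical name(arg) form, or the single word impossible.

no 3-step route produces this change.

impossible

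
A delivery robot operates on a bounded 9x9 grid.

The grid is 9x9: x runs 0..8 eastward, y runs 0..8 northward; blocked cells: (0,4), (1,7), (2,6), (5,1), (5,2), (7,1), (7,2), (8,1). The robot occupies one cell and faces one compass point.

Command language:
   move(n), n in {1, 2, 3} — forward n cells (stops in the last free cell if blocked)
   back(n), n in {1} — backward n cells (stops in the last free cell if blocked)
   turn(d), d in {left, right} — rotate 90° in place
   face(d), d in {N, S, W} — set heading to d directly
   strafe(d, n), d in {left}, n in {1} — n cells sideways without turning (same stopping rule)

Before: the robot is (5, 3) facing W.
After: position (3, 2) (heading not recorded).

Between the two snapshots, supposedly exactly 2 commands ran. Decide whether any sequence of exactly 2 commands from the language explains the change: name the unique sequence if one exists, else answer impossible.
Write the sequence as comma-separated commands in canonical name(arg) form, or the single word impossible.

move(2), strafe(left, 1)

key: order matters: swapping move(2) and strafe(left, 1) lands elsewhere
begin: (5, 3) facing W
1. move(2) → (3, 3) facing W
2. strafe(left, 1) → (3, 2) facing W
uniquely the one of 100 2-step routes that fits.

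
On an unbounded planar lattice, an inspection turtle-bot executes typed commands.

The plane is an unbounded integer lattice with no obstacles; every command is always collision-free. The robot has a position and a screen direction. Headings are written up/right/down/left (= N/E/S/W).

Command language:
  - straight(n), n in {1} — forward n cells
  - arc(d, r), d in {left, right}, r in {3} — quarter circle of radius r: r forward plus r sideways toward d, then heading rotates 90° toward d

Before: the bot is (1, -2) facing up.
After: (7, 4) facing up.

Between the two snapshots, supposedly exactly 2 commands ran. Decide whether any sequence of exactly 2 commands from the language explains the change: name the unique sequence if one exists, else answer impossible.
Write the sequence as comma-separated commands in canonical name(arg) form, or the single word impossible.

arc(right, 3), arc(left, 3)

key: heading stays N — rotations cancel among the 2 commands
t0: (1, -2) facing up
1. arc(right, 3) → (4, 1) facing right
2. arc(left, 3) → (7, 4) facing up
all 9 alternatives checked — unique.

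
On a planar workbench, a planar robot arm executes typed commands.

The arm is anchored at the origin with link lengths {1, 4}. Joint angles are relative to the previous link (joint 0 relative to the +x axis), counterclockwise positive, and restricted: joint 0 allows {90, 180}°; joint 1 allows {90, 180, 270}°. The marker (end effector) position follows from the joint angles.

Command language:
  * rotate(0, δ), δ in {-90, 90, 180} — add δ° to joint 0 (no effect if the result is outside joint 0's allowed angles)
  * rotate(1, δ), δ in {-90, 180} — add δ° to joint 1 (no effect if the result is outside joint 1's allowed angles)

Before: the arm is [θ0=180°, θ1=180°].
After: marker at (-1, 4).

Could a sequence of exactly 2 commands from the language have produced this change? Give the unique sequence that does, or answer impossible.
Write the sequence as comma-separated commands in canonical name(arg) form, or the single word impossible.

key: order matters: swapping rotate(1, -90) and rotate(1, 180) lands elsewhere
initial: [θ0=180°, θ1=180°]
step 1 (rotate(1, -90)): [θ0=180°, θ1=90°]
step 2 (rotate(1, 180)): [θ0=180°, θ1=270°]
all 25 alternatives checked — unique.

rotate(1, -90), rotate(1, 180)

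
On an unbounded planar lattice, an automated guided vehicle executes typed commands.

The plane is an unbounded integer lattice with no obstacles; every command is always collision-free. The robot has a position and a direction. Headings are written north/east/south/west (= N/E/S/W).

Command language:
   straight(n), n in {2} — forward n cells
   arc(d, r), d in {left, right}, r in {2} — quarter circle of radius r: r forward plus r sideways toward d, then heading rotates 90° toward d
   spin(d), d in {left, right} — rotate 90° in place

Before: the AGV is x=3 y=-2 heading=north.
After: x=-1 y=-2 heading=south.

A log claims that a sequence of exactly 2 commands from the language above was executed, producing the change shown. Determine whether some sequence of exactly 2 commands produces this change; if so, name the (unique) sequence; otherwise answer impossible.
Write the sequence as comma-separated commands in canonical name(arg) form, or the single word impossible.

arc(left, 2), arc(left, 2)

key: position moved to (-1,-2) AND the heading swung to S — translation plus rotation needed
from: x=3 y=-2 heading=north
t=1 arc(left, 2) ⇒ x=1 y=0 heading=west
t=2 arc(left, 2) ⇒ x=-1 y=-2 heading=south
no other 2-command option fits: unique.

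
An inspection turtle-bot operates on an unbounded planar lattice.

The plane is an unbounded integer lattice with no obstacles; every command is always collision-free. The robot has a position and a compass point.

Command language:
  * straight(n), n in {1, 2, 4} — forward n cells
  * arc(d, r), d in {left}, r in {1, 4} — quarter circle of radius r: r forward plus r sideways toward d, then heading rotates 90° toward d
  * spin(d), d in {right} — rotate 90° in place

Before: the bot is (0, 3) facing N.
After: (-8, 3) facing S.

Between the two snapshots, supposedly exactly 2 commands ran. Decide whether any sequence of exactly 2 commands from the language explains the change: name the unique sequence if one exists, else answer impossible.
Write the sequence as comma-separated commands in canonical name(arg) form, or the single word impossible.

key: position moved to (-8,3) AND the heading swung to S — translation plus rotation needed
t0: (0, 3) facing N
t=1 arc(left, 4) ⇒ (-4, 7) facing W
t=2 arc(left, 4) ⇒ (-8, 3) facing S
all 36 alternatives checked — unique.

arc(left, 4), arc(left, 4)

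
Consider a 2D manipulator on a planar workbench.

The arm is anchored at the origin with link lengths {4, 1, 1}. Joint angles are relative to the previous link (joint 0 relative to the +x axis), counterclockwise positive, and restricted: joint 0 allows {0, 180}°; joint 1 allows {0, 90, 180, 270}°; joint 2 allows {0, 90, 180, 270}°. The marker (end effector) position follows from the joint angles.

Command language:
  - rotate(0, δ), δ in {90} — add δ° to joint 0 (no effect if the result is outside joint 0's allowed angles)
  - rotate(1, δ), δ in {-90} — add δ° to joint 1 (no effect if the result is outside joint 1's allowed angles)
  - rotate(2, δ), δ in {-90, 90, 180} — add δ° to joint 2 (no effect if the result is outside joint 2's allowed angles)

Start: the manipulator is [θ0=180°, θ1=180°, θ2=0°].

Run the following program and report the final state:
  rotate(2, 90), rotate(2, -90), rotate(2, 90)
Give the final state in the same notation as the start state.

[θ0=180°, θ1=180°, θ2=90°]

begin: [θ0=180°, θ1=180°, θ2=0°]
step 1 (rotate(2, 90)): [θ0=180°, θ1=180°, θ2=90°]
step 2 (rotate(2, -90)): [θ0=180°, θ1=180°, θ2=0°]
step 3 (rotate(2, 90)): [θ0=180°, θ1=180°, θ2=90°]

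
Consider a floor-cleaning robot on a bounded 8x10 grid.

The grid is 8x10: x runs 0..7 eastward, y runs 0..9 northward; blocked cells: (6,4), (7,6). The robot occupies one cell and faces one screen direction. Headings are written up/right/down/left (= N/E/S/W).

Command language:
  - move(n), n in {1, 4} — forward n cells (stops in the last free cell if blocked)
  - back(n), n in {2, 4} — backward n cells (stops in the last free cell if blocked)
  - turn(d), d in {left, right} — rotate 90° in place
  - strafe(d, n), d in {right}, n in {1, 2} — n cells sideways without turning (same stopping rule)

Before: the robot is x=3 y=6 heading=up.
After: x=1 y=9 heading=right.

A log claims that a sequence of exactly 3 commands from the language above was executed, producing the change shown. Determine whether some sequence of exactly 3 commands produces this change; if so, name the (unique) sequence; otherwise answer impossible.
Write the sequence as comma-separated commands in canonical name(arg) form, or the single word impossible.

key: cell and facing (now E) both changed — the 3 commands mix motion and turning
begin: x=3 y=6 heading=up
step 1 (move(4)): x=3 y=9 heading=up
step 2 (turn(right)): x=3 y=9 heading=right
step 3 (back(2)): x=1 y=9 heading=right
no other 3-command option fits: unique.

move(4), turn(right), back(2)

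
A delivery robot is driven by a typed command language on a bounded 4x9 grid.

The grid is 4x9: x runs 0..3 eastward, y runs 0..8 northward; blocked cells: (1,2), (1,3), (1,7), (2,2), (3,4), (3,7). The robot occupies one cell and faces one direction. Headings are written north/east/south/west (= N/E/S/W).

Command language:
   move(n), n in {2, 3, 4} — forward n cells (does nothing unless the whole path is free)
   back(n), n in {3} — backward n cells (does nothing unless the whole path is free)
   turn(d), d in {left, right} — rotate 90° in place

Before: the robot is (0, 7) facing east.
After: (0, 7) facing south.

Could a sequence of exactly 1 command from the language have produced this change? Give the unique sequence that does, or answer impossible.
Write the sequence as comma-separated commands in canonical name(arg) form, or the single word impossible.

turn(right)

key: parked at (0,7) the whole time — nothing moves the robot
begin: (0, 7) facing east
t=1 turn(right) ⇒ (0, 7) facing south
no rival 1-sequence matches.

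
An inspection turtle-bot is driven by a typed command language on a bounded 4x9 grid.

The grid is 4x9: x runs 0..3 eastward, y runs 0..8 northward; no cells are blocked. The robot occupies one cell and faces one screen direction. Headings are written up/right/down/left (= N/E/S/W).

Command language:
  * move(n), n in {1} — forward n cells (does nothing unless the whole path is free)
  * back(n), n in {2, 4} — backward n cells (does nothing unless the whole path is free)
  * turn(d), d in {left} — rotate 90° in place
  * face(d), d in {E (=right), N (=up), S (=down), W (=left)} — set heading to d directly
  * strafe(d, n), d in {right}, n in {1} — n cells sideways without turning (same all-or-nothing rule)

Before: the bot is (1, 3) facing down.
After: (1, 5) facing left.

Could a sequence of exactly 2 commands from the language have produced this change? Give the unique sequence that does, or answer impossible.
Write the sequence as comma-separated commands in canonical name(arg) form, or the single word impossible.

back(2), face(W)

key: cell and facing (now W) both changed — the 2 commands mix motion and turning
t0: (1, 3) facing down
1. back(2) → (1, 5) facing down
2. face(W) → (1, 5) facing left
uniquely the one of 81 2-step routes that fits.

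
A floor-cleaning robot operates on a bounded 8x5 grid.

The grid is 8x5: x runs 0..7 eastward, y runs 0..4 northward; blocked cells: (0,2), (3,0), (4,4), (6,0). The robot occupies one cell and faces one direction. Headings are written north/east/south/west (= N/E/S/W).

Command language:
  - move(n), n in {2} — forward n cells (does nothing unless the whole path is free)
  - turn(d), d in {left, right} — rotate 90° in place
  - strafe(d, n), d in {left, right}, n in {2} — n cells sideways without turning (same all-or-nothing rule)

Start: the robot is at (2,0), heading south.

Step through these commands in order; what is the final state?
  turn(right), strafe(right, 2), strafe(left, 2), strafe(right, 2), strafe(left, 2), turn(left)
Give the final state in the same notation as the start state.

t0: at (2,0), heading south
t=1 turn(right) ⇒ at (2,0), heading west
t=2 strafe(right, 2) ⇒ at (2,2), heading west
t=3 strafe(left, 2) ⇒ at (2,0), heading west
t=4 strafe(right, 2) ⇒ at (2,2), heading west
t=5 strafe(left, 2) ⇒ at (2,0), heading west
t=6 turn(left) ⇒ at (2,0), heading south

at (2,0), heading south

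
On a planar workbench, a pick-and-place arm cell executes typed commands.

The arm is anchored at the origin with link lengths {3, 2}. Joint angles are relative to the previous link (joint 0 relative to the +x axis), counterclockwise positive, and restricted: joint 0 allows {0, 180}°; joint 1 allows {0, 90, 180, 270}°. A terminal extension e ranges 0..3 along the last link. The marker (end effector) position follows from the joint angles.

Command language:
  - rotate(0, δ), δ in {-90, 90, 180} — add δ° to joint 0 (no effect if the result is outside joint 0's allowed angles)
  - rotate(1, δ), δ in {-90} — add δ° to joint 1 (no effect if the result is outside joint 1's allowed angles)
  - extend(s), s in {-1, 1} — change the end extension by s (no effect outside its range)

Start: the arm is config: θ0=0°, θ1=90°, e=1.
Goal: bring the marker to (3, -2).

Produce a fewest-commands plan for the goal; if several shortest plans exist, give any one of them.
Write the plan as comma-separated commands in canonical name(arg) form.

extend(-1), rotate(1, -90), rotate(1, -90)

t0: config: θ0=0°, θ1=90°, e=1
1. extend(-1) → config: θ0=0°, θ1=90°, e=0
2. rotate(1, -90) → config: θ0=0°, θ1=0°, e=0
3. rotate(1, -90) → config: θ0=0°, θ1=270°, e=0
no 2-step plan works, so 3 is optimal.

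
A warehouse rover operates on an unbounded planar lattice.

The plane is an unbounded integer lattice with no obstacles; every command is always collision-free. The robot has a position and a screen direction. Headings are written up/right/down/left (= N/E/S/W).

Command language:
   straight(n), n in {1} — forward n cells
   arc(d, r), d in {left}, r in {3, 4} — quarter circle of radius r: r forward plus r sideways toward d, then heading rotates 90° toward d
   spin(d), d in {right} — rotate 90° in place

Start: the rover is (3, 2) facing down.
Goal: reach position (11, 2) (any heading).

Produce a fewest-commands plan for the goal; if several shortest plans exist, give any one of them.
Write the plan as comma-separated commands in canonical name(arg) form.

arc(left, 4), arc(left, 4)

initial: (3, 2) facing down
t=1 arc(left, 4) ⇒ (7, -2) facing right
t=2 arc(left, 4) ⇒ (11, 2) facing up
no 1-step plan works, so 2 is optimal.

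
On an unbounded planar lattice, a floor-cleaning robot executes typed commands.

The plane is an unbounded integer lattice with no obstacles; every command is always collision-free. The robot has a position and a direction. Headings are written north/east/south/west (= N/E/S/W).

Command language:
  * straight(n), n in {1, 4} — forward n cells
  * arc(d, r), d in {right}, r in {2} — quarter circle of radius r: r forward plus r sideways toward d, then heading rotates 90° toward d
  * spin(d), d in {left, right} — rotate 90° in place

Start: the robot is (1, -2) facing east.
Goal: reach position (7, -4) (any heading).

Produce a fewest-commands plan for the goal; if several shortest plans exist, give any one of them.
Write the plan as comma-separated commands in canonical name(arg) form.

straight(4), arc(right, 2)

begin: (1, -2) facing east
1. straight(4) → (5, -2) facing east
2. arc(right, 2) → (7, -4) facing south
minimal: 2 command(s), checked below 2.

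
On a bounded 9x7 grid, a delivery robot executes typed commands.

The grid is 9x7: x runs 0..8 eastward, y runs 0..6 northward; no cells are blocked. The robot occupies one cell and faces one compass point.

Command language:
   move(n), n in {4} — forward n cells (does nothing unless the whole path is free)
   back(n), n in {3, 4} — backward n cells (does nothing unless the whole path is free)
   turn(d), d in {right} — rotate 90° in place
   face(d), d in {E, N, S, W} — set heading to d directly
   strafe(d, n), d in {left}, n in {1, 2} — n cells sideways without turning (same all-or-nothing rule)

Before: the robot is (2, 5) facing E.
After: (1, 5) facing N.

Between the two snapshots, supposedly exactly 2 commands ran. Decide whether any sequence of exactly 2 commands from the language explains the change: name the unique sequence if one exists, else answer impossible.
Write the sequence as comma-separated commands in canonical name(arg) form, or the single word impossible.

face(N), strafe(left, 1)

key: cell and facing (now N) both changed — the 2 commands mix motion and turning
from: (2, 5) facing E
step 1 (face(N)): (2, 5) facing N
step 2 (strafe(left, 1)): (1, 5) facing N
no other 2-command option fits: unique.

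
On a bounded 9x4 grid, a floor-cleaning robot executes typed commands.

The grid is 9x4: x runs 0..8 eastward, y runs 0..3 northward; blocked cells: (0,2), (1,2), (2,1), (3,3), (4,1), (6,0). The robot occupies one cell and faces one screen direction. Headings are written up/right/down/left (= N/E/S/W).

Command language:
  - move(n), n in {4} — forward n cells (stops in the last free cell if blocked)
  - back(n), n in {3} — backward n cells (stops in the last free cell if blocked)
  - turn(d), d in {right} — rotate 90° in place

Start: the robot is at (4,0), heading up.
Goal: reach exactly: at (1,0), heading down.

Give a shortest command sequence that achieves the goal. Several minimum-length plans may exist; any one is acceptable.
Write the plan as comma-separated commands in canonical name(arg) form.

from: at (4,0), heading up
[1] after turn(right): at (4,0), heading right
[2] after back(3): at (1,0), heading right
[3] after turn(right): at (1,0), heading down
minimal: 3 command(s), checked below 3.

turn(right), back(3), turn(right)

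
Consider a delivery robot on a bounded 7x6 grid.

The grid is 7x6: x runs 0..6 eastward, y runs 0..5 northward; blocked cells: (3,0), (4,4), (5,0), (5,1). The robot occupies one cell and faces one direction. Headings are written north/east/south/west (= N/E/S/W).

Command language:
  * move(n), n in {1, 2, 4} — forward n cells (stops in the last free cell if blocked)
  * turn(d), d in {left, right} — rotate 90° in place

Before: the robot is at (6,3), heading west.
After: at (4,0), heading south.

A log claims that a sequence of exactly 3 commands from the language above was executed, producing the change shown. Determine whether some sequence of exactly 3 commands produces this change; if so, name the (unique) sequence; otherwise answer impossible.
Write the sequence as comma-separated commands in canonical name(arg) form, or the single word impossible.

key: order matters: swapping move(2) and move(4) lands elsewhere
initial: at (6,3), heading west
[1] after move(2): at (4,3), heading west
[2] after turn(left): at (4,3), heading south
[3] after move(4): at (4,0), heading south
no other 3-command option fits: unique.

move(2), turn(left), move(4)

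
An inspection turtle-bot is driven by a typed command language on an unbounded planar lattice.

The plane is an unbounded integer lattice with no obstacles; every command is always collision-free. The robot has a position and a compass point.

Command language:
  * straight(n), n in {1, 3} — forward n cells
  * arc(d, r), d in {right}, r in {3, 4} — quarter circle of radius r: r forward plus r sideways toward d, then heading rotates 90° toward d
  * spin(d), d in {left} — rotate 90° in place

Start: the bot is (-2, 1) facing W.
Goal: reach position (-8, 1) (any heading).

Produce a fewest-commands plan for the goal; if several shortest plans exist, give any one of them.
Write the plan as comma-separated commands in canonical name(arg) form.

begin: (-2, 1) facing W
step 1 (straight(3)): (-5, 1) facing W
step 2 (straight(3)): (-8, 1) facing W
minimal: 2 command(s), checked below 2.

straight(3), straight(3)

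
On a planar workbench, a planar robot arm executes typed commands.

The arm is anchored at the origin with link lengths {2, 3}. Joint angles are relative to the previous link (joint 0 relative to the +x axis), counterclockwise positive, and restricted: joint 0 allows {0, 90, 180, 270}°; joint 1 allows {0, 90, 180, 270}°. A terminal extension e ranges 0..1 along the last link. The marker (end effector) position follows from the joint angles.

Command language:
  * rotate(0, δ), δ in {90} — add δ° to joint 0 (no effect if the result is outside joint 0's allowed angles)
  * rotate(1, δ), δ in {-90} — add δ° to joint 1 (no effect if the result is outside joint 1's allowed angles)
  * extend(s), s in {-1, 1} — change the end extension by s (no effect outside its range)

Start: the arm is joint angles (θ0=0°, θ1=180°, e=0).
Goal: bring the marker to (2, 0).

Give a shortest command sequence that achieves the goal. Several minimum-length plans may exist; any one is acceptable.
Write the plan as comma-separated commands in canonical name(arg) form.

begin: joint angles (θ0=0°, θ1=180°, e=0)
step 1 (extend(1)): joint angles (θ0=0°, θ1=180°, e=1)
step 2 (rotate(0, 90)): joint angles (θ0=90°, θ1=180°, e=1)
step 3 (rotate(0, 90)): joint angles (θ0=180°, θ1=180°, e=1)
shorter routes all fall short; 3 is best.

extend(1), rotate(0, 90), rotate(0, 90)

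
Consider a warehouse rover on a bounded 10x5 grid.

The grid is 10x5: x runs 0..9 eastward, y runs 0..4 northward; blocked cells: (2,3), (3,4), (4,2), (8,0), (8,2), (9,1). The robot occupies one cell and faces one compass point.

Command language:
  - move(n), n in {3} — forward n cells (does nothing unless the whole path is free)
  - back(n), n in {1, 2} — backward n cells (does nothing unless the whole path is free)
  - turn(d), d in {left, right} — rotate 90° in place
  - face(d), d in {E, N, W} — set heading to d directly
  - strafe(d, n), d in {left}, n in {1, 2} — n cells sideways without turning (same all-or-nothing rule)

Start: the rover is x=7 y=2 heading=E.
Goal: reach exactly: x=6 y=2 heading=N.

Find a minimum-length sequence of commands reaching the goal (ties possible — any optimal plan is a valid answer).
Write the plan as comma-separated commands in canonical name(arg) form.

face(N), strafe(left, 1)

t0: x=7 y=2 heading=E
1. face(N) → x=7 y=2 heading=N
2. strafe(left, 1) → x=6 y=2 heading=N
no 1-step plan works, so 2 is optimal.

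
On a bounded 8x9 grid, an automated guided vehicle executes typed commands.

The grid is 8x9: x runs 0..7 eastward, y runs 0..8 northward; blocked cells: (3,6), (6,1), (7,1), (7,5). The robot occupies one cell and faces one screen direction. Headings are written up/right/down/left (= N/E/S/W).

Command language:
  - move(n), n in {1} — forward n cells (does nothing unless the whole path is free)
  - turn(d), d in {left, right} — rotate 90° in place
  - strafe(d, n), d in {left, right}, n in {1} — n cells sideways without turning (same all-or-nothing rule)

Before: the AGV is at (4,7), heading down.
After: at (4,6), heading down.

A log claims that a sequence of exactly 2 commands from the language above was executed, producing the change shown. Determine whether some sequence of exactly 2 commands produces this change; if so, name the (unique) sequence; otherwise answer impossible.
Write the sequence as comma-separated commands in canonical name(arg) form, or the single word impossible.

key: order matters: swapping move(1) and strafe(right, 1) lands elsewhere
begin: at (4,7), heading down
t=1 move(1) ⇒ at (4,6), heading down
t=2 strafe(right, 1) ⇒ at (4,6), heading down
no rival 2-sequence matches.

move(1), strafe(right, 1)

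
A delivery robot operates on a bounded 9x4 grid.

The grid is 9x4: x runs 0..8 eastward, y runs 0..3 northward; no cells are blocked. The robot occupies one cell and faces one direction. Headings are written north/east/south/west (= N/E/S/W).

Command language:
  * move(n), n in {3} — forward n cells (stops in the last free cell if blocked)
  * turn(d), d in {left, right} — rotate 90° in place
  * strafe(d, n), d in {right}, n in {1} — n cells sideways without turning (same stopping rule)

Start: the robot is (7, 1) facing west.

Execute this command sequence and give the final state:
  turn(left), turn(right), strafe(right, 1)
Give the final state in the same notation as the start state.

start: (7, 1) facing west
1. turn(left) → (7, 1) facing south
2. turn(right) → (7, 1) facing west
3. strafe(right, 1) → (7, 2) facing west

(7, 2) facing west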